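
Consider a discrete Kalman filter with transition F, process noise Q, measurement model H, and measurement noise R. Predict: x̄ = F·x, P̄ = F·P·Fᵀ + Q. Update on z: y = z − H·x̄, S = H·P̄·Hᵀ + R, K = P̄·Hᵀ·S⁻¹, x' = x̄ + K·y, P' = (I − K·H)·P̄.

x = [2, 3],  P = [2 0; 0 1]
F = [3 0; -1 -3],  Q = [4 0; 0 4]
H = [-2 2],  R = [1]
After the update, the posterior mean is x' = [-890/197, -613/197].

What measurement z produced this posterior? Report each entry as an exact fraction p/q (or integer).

x̄ = F·x = [6, -11]
P̄ = F·P·Fᵀ + Q = [22 -6; -6 15]
S = H·P̄·Hᵀ + R = [197]
K = P̄·Hᵀ·S⁻¹ = [-56/197; 42/197]
x' − x̄ = [-2072/197, 1554/197] = K·y
y = (KᵀK)⁻¹·Kᵀ·(x' − x̄) = [37]
z = y + H·x̄ = [37] + [-34] = [3]

z = [3]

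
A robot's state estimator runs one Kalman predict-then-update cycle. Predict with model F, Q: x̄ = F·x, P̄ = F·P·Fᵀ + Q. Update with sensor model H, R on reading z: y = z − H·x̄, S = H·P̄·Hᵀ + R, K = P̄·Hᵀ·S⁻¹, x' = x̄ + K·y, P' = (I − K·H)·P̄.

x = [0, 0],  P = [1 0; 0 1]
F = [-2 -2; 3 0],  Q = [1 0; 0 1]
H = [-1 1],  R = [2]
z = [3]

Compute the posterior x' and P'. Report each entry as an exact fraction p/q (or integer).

x̄ = F·x = [0, 0]
P̄ = F·P·Fᵀ + Q = [9 -6; -6 10]
y = z − H·x̄ = [3]
S = H·P̄·Hᵀ + R = [33]
K = P̄·Hᵀ·S⁻¹ = [-5/11; 16/33]
x' = x̄ + K·y = [-15/11, 16/11]
P' = (I − K·H)·P̄ = [24/11 14/11; 14/11 74/33]

x' = [-15/11, 16/11]
P' = [24/11 14/11; 14/11 74/33]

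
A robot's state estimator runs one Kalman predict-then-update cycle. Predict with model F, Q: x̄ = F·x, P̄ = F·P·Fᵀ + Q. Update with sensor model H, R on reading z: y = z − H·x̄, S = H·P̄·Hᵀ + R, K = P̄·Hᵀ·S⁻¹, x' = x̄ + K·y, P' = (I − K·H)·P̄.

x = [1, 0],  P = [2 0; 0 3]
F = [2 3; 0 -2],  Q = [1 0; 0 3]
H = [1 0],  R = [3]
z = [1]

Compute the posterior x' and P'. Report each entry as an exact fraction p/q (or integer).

x̄ = F·x = [2, 0]
P̄ = F·P·Fᵀ + Q = [36 -18; -18 15]
y = z − H·x̄ = [-1]
S = H·P̄·Hᵀ + R = [39]
K = P̄·Hᵀ·S⁻¹ = [12/13; -6/13]
x' = x̄ + K·y = [14/13, 6/13]
P' = (I − K·H)·P̄ = [36/13 -18/13; -18/13 87/13]

x' = [14/13, 6/13]
P' = [36/13 -18/13; -18/13 87/13]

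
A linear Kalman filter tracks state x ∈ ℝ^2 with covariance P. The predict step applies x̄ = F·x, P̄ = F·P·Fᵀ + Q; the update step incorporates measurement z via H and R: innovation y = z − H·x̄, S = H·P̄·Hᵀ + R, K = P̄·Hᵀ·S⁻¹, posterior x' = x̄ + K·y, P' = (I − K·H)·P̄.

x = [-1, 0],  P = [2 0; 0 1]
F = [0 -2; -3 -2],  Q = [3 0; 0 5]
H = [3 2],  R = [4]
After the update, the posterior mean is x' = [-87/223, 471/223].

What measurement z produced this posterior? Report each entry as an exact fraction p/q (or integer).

x̄ = F·x = [0, 3]
P̄ = F·P·Fᵀ + Q = [7 4; 4 27]
S = H·P̄·Hᵀ + R = [223]
K = P̄·Hᵀ·S⁻¹ = [29/223; 66/223]
x' − x̄ = [-87/223, -198/223] = K·y
y = (KᵀK)⁻¹·Kᵀ·(x' − x̄) = [-3]
z = y + H·x̄ = [-3] + [6] = [3]

z = [3]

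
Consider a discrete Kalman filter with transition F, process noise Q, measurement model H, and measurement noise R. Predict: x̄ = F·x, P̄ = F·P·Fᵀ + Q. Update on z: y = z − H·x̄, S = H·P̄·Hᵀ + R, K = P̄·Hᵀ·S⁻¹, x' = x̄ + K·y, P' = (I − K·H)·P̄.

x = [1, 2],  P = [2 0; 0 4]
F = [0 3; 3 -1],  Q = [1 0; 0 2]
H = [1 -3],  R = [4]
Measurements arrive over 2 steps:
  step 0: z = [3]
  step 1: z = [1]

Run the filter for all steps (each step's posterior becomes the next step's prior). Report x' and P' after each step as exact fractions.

step 0: x' = [6, 1], P' = [6844/329 312/47; 312/47 120/47]
step 1: x' = [-1063534/356299, -451783/356299], P' = [2787050/356299 987042/356299; 987042/356299 506126/356299]

step 0: x̄ = F·x = [6, 1]
step 0: P̄ = F·P·Fᵀ + Q = [37 -12; -12 24]
step 0: y = z − H·x̄ = [0]
step 0: S = H·P̄·Hᵀ + R = [329]
step 0: K = P̄·Hᵀ·S⁻¹ = [73/329; -12/47]
step 0: x' = x̄ + K·y = [6, 1]
step 0: P' = (I − K·H)·P̄ = [6844/329 312/47; 312/47 120/47]
step 1: x̄ = F·x = [3, 17]
step 1: P̄ = F·P·Fᵀ + Q = [1127/47 2448/47; 2448/47 49990/329]
step 1: y = z − H·x̄ = [49]
step 1: S = H·P̄·Hᵀ + R = [356299/329]
step 1: K = P̄·Hᵀ·S⁻¹ = [-43519/356299; -132834/356299]
step 1: x' = x̄ + K·y = [-1063534/356299, -451783/356299]
step 1: P' = (I − K·H)·P̄ = [2787050/356299 987042/356299; 987042/356299 506126/356299]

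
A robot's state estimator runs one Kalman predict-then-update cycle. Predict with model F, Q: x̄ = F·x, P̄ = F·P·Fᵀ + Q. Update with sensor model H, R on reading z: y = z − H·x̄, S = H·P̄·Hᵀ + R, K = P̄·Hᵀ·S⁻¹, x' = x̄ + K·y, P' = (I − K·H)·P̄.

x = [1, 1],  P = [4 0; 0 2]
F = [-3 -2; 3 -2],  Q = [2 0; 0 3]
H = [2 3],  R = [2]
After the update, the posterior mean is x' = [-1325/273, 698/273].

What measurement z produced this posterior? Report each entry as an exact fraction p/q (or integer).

z = [-2]

x̄ = F·x = [-5, 1]
P̄ = F·P·Fᵀ + Q = [46 -28; -28 47]
S = H·P̄·Hᵀ + R = [273]
K = P̄·Hᵀ·S⁻¹ = [8/273; 85/273]
x' − x̄ = [40/273, 425/273] = K·y
y = (KᵀK)⁻¹·Kᵀ·(x' − x̄) = [5]
z = y + H·x̄ = [5] + [-7] = [-2]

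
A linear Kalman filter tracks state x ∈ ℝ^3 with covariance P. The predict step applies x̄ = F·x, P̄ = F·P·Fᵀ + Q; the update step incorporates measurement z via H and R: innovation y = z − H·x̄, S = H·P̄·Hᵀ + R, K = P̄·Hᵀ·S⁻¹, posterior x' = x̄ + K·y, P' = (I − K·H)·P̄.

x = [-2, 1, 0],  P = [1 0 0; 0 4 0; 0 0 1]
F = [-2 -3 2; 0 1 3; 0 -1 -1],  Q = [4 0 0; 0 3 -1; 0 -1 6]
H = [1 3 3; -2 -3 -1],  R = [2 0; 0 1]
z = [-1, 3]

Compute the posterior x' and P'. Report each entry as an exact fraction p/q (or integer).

x' = [-2917/1823, 137/1823, 119/1823]
P' = [171088/9115 -28090/1823 82818/9115; -28090/1823 23584/1823 -14298/1823; 82818/9115 -14298/1823 46378/9115]

x̄ = F·x = [1, 1, -1]
P̄ = F·P·Fᵀ + Q = [48 -6 10; -6 16 -8; 10 -8 11]
y = z − H·x̄ = [-2, 7]
S = H·P̄·Hᵀ + R = [173 -193; -193 268]
K = P̄·Hᵀ·S⁻¹ = [-904/9115 -3644/9115; -116/1823 -274/1823; 3741/9115 2456/9115]
x' = x̄ + K·y = [-2917/1823, 137/1823, 119/1823]
P' = (I − K·H)·P̄ = [171088/9115 -28090/1823 82818/9115; -28090/1823 23584/1823 -14298/1823; 82818/9115 -14298/1823 46378/9115]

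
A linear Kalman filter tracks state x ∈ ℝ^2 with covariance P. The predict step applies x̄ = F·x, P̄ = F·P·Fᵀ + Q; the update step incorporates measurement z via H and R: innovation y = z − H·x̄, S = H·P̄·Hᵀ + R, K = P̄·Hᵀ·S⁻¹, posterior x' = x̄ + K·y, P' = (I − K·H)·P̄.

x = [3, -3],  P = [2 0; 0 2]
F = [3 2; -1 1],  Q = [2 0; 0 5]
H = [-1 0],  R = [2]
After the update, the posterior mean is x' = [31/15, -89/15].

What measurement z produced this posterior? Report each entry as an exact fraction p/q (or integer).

x̄ = F·x = [3, -6]
P̄ = F·P·Fᵀ + Q = [28 -2; -2 9]
S = H·P̄·Hᵀ + R = [30]
K = P̄·Hᵀ·S⁻¹ = [-14/15; 1/15]
x' − x̄ = [-14/15, 1/15] = K·y
y = (KᵀK)⁻¹·Kᵀ·(x' − x̄) = [1]
z = y + H·x̄ = [1] + [-3] = [-2]

z = [-2]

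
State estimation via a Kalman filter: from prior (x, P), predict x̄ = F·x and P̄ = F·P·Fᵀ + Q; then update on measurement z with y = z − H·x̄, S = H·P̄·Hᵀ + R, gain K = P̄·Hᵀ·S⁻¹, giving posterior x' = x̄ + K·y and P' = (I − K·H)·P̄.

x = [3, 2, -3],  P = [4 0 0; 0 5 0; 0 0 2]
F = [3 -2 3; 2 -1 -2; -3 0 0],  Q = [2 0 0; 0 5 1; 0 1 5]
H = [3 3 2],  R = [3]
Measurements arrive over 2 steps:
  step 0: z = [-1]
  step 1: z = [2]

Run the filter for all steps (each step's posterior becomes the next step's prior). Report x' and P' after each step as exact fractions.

step 0: x' = [-3602/845, 8328/845, -1502/169], P' = [14936/845 -8494/845 -1866/169; -8494/845 13846/845 -1569/169; -1866/169 -1569/169 5124/169]
step 1: x' = [-23644641/1970285, 36004094/1970285, -16667587/1970285], P' = [414083431/3940570 -301902492/1970285 286372407/3940570; -301902492/1970285 465439633/1970285 -244947414/1970285; 286372407/3940570 -244947414/1970285 304477149/3940570]

step 0: x̄ = F·x = [-4, 10, -9]
step 0: P̄ = F·P·Fᵀ + Q = [76 22 -36; 22 34 -23; -36 -23 41]
step 0: y = z − H·x̄ = [-1]
step 0: S = H·P̄·Hᵀ + R = [845]
step 0: K = P̄·Hᵀ·S⁻¹ = [222/845; 122/845; -19/169]
step 0: x' = x̄ + K·y = [-3602/845, 8328/845, -1502/169]
step 0: P' = (I − K·H)·P̄ = [14936/845 -8494/845 -1866/169; -8494/845 13846/845 -1569/169; -1866/169 -1569/169 5124/169]
step 1: x̄ = F·x = [-49992/845, -512/845, 10806/845]
step 1: P̄ = F·P·Fᵀ + Q = [450206/845 15201/845 -101418/845; 15201/845 257531/845 -170233/845; -101418/845 -170233/845 138649/845]
step 1: y = z − H·x̄ = [26318/169]
step 1: S = H·P̄·Hᵀ + R = [788114/169]
step 1: K = P̄·Hᵀ·S⁻¹ = [238677/788114; 47773/394057; -107531/788114]
step 1: x' = x̄ + K·y = [-23644641/1970285, 36004094/1970285, -16667587/1970285]
step 1: P' = (I − K·H)·P̄ = [414083431/3940570 -301902492/1970285 286372407/3940570; -301902492/1970285 465439633/1970285 -244947414/1970285; 286372407/3940570 -244947414/1970285 304477149/3940570]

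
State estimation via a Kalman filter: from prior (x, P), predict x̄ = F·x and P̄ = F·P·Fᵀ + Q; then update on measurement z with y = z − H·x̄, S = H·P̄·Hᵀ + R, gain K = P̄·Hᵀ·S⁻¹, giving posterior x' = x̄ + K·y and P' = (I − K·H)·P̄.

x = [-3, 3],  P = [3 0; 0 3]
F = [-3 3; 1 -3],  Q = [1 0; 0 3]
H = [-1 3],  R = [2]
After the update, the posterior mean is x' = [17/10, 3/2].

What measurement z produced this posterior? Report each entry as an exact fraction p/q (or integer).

z = [3]

x̄ = F·x = [18, -12]
P̄ = F·P·Fᵀ + Q = [55 -36; -36 33]
S = H·P̄·Hᵀ + R = [570]
K = P̄·Hᵀ·S⁻¹ = [-163/570; 9/38]
x' − x̄ = [-163/10, 27/2] = K·y
y = (KᵀK)⁻¹·Kᵀ·(x' − x̄) = [57]
z = y + H·x̄ = [57] + [-54] = [3]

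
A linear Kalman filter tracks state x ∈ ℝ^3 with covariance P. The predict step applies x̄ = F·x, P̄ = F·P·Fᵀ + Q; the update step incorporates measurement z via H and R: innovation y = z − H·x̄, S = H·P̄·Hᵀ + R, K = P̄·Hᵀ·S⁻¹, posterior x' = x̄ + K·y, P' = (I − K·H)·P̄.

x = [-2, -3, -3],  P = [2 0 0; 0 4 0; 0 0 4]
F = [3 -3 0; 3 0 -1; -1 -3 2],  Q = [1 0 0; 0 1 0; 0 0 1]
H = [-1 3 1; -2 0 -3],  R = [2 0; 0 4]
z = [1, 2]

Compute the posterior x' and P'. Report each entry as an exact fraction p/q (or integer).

x̄ = F·x = [3, -3, 5]
P̄ = F·P·Fᵀ + Q = [55 18 30; 18 23 -14; 30 -14 55]
y = z − H·x̄ = [8, 23]
S = H·P̄·Hᵀ + R = [67 -7; -7 1079]
K = P̄·Hᵀ·S⁻¹ = [29891/72244 -13197/72244; 39965/72244 661/72244; -9959/36122 -7597/36122]
x' = x̄ + K·y = [152329/72244, 118191/72244, -73793/36122]
P' = (I − K·H)·P̄ = [467181/72244 273607/72244 -146929/36122; 273607/72244 178941/72244 -91643/36122; -146929/36122 -91643/36122 54041/18061]

x' = [152329/72244, 118191/72244, -73793/36122]
P' = [467181/72244 273607/72244 -146929/36122; 273607/72244 178941/72244 -91643/36122; -146929/36122 -91643/36122 54041/18061]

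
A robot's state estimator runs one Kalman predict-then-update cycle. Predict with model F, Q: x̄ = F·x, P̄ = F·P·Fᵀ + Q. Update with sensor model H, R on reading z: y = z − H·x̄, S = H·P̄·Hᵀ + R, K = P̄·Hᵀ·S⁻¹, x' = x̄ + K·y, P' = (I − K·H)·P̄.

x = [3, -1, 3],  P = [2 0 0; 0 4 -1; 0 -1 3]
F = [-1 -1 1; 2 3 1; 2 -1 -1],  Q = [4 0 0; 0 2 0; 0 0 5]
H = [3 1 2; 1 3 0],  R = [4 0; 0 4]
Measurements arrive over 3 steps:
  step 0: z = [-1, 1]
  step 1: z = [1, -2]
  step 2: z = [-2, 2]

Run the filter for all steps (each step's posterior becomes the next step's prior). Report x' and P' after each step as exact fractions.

step 0: x' = [-2326/2291, 1713/2291, 2198/2291], P' = [16464/2291 -5778/2291 -20859/2291; -5778/2291 3028/2291 6837/2291; -20859/2291 6837/2291 28818/2291]
step 1: x' = [-12644903/10554318, -2039143/10554318, 8132213/3518106], P' = [84666529/5277159 -25589833/5277159 -37973542/1759053; -25589833/5277159 9917041/5277159 11107204/1759053; -37973542/1759053 11107204/1759053 17650690/586351]
step 2: x' = [151386130883/38384817114, -24681783151/38384817114, -124941750491/19192408557], P' = [426815093966/19192408557 -128854049878/19192408557 -576796869340/19192408557; -128854049878/19192408557 46814211854/19192408557 170127203522/19192408557; -576796869340/19192408557 170127203522/19192408557 799740542654/19192408557]

step 0: x̄ = F·x = [1, 6, 4]
step 0: P̄ = F·P·Fᵀ + Q = [15 -15 -3; -15 43 -3; -3 -3 18]
step 0: y = z − H·x̄ = [-18, -18]
step 0: S = H·P̄·Hᵀ + R = [116 0; 0 316]
step 0: K = P̄·Hᵀ·S⁻¹ = [6/29 -15/158; -2/29 57/158; 6/29 -3/79]
step 0: x' = x̄ + K·y = [-2326/2291, 1713/2291, 2198/2291]
step 0: P' = (I − K·H)·P̄ = [16464/2291 -5778/2291 -20859/2291; -5778/2291 3028/2291 6837/2291; -20859/2291 6837/2291 28818/2291]
step 1: x̄ = F·x = [2811/2291, 2685/2291, -8563/2291]
step 1: P̄ = F·P·Fᵀ + Q = [73962/2291 8511/2291 -115517/2291; 8511/2291 14758/2291 -22506/2291; -115517/2291 -22506/2291 229379/2291]
step 1: y = z − H·x̄ = [8299/2291, -15448/2291]
step 1: S = H·P̄·Hᵀ + R = [181934/2291 -14800/2291; -14800/2291 267014/2291]
step 1: K = P̄·Hᵀ·S⁻¹ = [284251/10554318 3948515/10554318; -104617/10554318 2080645/10554318; 1545359/3518106 -2325965/3518106]
step 1: x' = x̄ + K·y = [-12644903/10554318, -2039143/10554318, 8132213/3518106]
step 1: P' = (I − K·H)·P̄ = [84666529/5277159 -25589833/5277159 -37973542/1759053; -25589833/5277159 9917041/5277159 11107204/1759053; -37973542/1759053 11107204/1759053 17650690/586351]
step 2: x̄ = F·x = [13026895/3518106, -3505298/5277159, -7941217/1759053]
step 2: P̄ = F·P·Fᵀ + Q = [42729642/586351 13481264/1759053 -70493808/586351; 13481264/1759053 34499185/5277159 -28528999/1759053; -70493808/586351 -28528999/1759053 128723358/586351]
step 2: y = z − H·x̄ = [-36045491/10554318, 339971/1172702]
step 2: S = H·P̄·Hᵀ + R = [437733211/5277159 -13419413/586351; -13419413/586351 106536759/586351]
step 2: K = P̄·Hᵀ·S⁻¹ = [-23839365/913924217 10063236083/19192408557; 6029396/913924217 2897146421/19192408557; 933754305/1827848434 -33207629387/38384817114]
step 2: x' = x̄ + K·y = [151386130883/38384817114, -24681783151/38384817114, -124941750491/19192408557]
step 2: P' = (I − K·H)·P̄ = [426815093966/19192408557 -128854049878/19192408557 -576796869340/19192408557; -128854049878/19192408557 46814211854/19192408557 170127203522/19192408557; -576796869340/19192408557 170127203522/19192408557 799740542654/19192408557]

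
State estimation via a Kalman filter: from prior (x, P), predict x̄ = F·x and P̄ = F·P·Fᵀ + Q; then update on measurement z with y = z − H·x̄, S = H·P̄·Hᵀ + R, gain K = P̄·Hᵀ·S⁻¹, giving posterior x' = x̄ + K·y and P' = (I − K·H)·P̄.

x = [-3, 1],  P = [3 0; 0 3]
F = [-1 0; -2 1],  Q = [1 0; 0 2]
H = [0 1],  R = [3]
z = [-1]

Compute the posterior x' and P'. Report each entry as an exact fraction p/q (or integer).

x' = [3/5, 1/5]
P' = [11/5 9/10; 9/10 51/20]

x̄ = F·x = [3, 7]
P̄ = F·P·Fᵀ + Q = [4 6; 6 17]
y = z − H·x̄ = [-8]
S = H·P̄·Hᵀ + R = [20]
K = P̄·Hᵀ·S⁻¹ = [3/10; 17/20]
x' = x̄ + K·y = [3/5, 1/5]
P' = (I − K·H)·P̄ = [11/5 9/10; 9/10 51/20]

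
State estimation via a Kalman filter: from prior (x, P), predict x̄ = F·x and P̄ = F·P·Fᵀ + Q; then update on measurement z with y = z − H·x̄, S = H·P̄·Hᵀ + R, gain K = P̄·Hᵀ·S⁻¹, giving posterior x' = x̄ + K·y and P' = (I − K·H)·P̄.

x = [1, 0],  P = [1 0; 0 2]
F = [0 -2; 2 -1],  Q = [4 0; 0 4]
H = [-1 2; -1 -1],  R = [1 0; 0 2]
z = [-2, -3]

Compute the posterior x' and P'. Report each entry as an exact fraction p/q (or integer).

x' = [32/13, 171/520]
P' = [12/13 4/13; 4/13 83/260]

x̄ = F·x = [0, 2]
P̄ = F·P·Fᵀ + Q = [12 4; 4 10]
y = z − H·x̄ = [-6, -1]
S = H·P̄·Hᵀ + R = [37 -12; -12 32]
K = P̄·Hᵀ·S⁻¹ = [-4/13 -8/13; 43/130 -163/520]
x' = x̄ + K·y = [32/13, 171/520]
P' = (I − K·H)·P̄ = [12/13 4/13; 4/13 83/260]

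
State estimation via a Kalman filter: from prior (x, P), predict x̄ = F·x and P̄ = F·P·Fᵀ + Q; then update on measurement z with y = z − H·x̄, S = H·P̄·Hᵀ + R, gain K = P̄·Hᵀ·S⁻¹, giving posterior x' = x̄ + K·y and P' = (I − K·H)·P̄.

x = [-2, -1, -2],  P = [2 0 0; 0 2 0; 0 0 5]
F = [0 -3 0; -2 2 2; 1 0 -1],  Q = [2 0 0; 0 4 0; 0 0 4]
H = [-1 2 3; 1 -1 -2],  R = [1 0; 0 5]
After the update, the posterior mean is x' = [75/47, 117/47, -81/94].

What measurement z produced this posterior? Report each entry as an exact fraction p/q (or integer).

x̄ = F·x = [3, -2, 0]
P̄ = F·P·Fᵀ + Q = [20 -12 0; -12 40 -14; 0 -14 11]
S = H·P̄·Hᵀ + R = [160 -104; -104 77]
K = P̄·Hᵀ·S⁻¹ = [-15/376 17/47; 677/752 85/94; -447/1504 -95/188]
x' − x̄ = [-66/47, 211/47, -81/94] = K·y
y = (KᵀK)⁻¹·Kᵀ·(x' − x̄) = [8, -3]
z = y + H·x̄ = [8, -3] + [-7, 5] = [1, 2]

z = [1, 2]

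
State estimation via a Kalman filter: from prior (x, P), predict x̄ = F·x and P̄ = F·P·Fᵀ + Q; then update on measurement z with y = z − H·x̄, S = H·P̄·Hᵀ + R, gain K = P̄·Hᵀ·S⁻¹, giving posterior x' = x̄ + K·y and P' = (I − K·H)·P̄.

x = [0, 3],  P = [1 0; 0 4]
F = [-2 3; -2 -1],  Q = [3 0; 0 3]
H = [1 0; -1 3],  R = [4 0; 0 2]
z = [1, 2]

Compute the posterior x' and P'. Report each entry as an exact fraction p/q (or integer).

x̄ = F·x = [9, -3]
P̄ = F·P·Fᵀ + Q = [43 -8; -8 11]
y = z − H·x̄ = [-8, 20]
S = H·P̄·Hᵀ + R = [47 -67; -67 192]
K = P̄·Hᵀ·S⁻¹ = [3767/4535 -268/4535; 1211/4535 1391/4535]
x' = x̄ + K·y = [5319/4535, 4527/4535]
P' = (I − K·H)·P̄ = [15068/4535 4844/4535; 4844/4535 2542/4535]

x' = [5319/4535, 4527/4535]
P' = [15068/4535 4844/4535; 4844/4535 2542/4535]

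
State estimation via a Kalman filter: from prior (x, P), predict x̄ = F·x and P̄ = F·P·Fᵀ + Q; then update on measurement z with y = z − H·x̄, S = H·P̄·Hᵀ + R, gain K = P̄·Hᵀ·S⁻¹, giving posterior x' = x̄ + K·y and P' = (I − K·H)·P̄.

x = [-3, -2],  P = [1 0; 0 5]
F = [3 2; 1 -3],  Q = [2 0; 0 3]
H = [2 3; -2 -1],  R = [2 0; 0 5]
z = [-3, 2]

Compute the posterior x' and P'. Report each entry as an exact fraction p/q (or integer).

x' = [-5365/2797, 803/2797]
P' = [7488/2797 -5426/2797; -5426/2797 4522/2797]

x̄ = F·x = [-13, 3]
P̄ = F·P·Fᵀ + Q = [31 -27; -27 49]
y = z − H·x̄ = [14, -21]
S = H·P̄·Hᵀ + R = [243 -55; -55 70]
K = P̄·Hᵀ·S⁻¹ = [-651/2797 -1910/2797; 1357/2797 1266/2797]
x' = x̄ + K·y = [-5365/2797, 803/2797]
P' = (I − K·H)·P̄ = [7488/2797 -5426/2797; -5426/2797 4522/2797]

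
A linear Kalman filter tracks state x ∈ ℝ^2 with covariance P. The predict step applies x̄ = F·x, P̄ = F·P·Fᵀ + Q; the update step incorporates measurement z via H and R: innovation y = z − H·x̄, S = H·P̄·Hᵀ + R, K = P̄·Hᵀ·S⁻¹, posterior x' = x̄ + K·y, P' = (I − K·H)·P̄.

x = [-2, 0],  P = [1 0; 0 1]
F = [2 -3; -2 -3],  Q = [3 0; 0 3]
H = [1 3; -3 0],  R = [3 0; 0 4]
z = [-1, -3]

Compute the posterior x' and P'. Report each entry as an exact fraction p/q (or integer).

x̄ = F·x = [-4, 4]
P̄ = F·P·Fᵀ + Q = [16 5; 5 16]
y = z − H·x̄ = [-9, -15]
S = H·P̄·Hᵀ + R = [193 -93; -93 148]
K = P̄·Hᵀ·S⁻¹ = [124/19915 -6381/19915; 6449/19915 2034/19915]
x' = x̄ + K·y = [14939/19915, -8891/19915]
P' = (I − K·H)·P̄ = [8508/19915 -2712/19915; -2712/19915 7353/19915]

x' = [14939/19915, -8891/19915]
P' = [8508/19915 -2712/19915; -2712/19915 7353/19915]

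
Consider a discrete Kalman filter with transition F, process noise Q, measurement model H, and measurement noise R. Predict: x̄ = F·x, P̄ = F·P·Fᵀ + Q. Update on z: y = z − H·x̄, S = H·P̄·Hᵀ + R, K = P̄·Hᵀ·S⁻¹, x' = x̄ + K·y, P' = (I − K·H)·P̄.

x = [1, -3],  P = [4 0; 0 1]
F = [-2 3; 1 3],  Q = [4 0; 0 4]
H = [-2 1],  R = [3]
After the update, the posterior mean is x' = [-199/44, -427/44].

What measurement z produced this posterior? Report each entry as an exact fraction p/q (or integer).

x̄ = F·x = [-11, -8]
P̄ = F·P·Fᵀ + Q = [29 1; 1 17]
S = H·P̄·Hᵀ + R = [132]
K = P̄·Hᵀ·S⁻¹ = [-19/44; 5/44]
x' − x̄ = [285/44, -75/44] = K·y
y = (KᵀK)⁻¹·Kᵀ·(x' − x̄) = [-15]
z = y + H·x̄ = [-15] + [14] = [-1]

z = [-1]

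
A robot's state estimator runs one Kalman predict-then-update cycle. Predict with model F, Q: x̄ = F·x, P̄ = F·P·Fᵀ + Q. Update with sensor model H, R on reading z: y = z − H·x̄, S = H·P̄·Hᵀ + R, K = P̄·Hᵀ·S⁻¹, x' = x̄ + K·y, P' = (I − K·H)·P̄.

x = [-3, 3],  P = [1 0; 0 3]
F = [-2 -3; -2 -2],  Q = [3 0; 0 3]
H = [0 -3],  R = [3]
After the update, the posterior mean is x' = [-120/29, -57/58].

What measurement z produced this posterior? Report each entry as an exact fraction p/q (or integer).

x̄ = F·x = [-3, 0]
P̄ = F·P·Fᵀ + Q = [34 22; 22 19]
S = H·P̄·Hᵀ + R = [174]
K = P̄·Hᵀ·S⁻¹ = [-11/29; -19/58]
x' − x̄ = [-33/29, -57/58] = K·y
y = (KᵀK)⁻¹·Kᵀ·(x' − x̄) = [3]
z = y + H·x̄ = [3] + [0] = [3]

z = [3]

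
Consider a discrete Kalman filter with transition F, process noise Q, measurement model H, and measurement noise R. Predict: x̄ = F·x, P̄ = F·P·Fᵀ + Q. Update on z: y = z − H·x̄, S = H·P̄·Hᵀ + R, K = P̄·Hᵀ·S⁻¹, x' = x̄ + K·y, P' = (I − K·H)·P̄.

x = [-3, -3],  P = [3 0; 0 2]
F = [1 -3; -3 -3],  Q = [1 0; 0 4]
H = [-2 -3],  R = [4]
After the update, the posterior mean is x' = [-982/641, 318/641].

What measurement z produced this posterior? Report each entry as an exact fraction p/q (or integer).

x̄ = F·x = [6, 18]
P̄ = F·P·Fᵀ + Q = [22 9; 9 49]
S = H·P̄·Hᵀ + R = [641]
K = P̄·Hᵀ·S⁻¹ = [-71/641; -165/641]
x' − x̄ = [-4828/641, -11220/641] = K·y
y = (KᵀK)⁻¹·Kᵀ·(x' − x̄) = [68]
z = y + H·x̄ = [68] + [-66] = [2]

z = [2]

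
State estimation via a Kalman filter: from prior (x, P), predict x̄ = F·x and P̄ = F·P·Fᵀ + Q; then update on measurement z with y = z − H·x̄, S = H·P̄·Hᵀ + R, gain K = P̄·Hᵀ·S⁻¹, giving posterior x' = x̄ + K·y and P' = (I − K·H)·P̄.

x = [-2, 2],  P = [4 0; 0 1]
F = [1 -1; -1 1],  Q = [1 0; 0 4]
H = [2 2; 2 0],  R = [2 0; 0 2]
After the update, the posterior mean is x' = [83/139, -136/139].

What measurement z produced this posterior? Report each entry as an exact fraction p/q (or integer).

z = [-1, 2]

x̄ = F·x = [-4, 4]
P̄ = F·P·Fᵀ + Q = [6 -5; -5 9]
S = H·P̄·Hᵀ + R = [22 4; 4 26]
K = P̄·Hᵀ·S⁻¹ = [1/139 64/139; 62/139 -63/139]
x' − x̄ = [639/139, -692/139] = K·y
y = (KᵀK)⁻¹·Kᵀ·(x' − x̄) = [-1, 10]
z = y + H·x̄ = [-1, 10] + [0, -8] = [-1, 2]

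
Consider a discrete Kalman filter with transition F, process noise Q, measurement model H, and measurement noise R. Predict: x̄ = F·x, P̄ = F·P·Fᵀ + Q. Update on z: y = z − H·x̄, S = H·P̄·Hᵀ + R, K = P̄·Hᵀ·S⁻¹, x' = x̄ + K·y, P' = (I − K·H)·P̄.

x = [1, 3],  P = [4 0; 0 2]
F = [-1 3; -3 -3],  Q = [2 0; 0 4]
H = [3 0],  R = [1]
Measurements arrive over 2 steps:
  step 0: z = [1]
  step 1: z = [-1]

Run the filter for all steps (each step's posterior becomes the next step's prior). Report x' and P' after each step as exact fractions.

step 0: x̄ = F·x = [8, -12]
step 0: P̄ = F·P·Fᵀ + Q = [24 -6; -6 58]
step 0: y = z − H·x̄ = [-23]
step 0: S = H·P̄·Hᵀ + R = [217]
step 0: K = P̄·Hᵀ·S⁻¹ = [72/217; -18/217]
step 0: x' = x̄ + K·y = [80/217, -2190/217]
step 0: P' = (I − K·H)·P̄ = [24/217 -6/217; -6/217 12262/217]
step 1: x̄ = F·x = [-950/31, 6330/217]
step 1: P̄ = F·P·Fᵀ + Q = [15836/31 -15750/31; -15750/31 111334/217]
step 1: y = z − H·x̄ = [2819/31]
step 1: S = H·P̄·Hᵀ + R = [142555/31]
step 1: K = P̄·Hᵀ·S⁻¹ = [47508/142555; -1350/4073]
step 1: x' = x̄ + K·y = [-48458/142555, -27660/28511]
step 1: P' = (I − K·H)·P̄ = [15836/142555 -450/4073; -450/4073 224222/28511]

step 0: x' = [80/217, -2190/217], P' = [24/217 -6/217; -6/217 12262/217]
step 1: x' = [-48458/142555, -27660/28511], P' = [15836/142555 -450/4073; -450/4073 224222/28511]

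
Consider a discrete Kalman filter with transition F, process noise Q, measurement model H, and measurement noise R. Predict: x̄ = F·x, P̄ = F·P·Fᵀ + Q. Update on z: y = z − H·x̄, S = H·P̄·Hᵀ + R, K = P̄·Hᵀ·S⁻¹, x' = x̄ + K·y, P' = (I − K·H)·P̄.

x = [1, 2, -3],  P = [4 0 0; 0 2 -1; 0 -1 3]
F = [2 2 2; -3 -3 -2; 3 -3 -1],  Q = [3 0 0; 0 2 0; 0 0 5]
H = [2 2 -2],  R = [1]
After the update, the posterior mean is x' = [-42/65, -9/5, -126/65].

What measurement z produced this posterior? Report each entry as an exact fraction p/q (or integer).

x̄ = F·x = [0, -3, 0]
P̄ = F·P·Fᵀ + Q = [31 -38 14; -38 56 -21; 14 -21 56]
S = H·P̄·Hᵀ + R = [325]
K = P̄·Hᵀ·S⁻¹ = [-42/325; 6/25; -126/325]
x' − x̄ = [-42/65, 6/5, -126/65] = K·y
y = (KᵀK)⁻¹·Kᵀ·(x' − x̄) = [5]
z = y + H·x̄ = [5] + [-6] = [-1]

z = [-1]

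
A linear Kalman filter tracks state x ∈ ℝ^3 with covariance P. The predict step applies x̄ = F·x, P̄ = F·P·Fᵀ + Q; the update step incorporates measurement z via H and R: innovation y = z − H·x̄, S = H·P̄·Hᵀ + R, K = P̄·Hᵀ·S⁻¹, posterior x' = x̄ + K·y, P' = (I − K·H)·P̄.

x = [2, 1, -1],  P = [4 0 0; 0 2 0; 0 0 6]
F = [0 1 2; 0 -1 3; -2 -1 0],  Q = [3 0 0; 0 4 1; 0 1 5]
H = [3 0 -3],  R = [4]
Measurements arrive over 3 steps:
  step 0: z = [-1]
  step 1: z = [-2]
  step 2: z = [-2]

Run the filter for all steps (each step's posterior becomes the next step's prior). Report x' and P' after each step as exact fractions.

step 0: x̄ = F·x = [-1, -4, -5]
step 0: P̄ = F·P·Fᵀ + Q = [29 34 -2; 34 60 3; -2 3 23]
step 0: y = z − H·x̄ = [-13]
step 0: S = H·P̄·Hᵀ + R = [508]
step 0: K = P̄·Hᵀ·S⁻¹ = [93/508; 93/508; -75/508]
step 0: x' = x̄ + K·y = [-1717/508, -3241/508, -1565/508]
step 0: P' = (I − K·H)·P̄ = [6083/508 8623/508 5959/508; 8623/508 21831/508 8499/508; 5959/508 8499/508 6059/508]
step 1: x̄ = F·x = [-6371/508, -727/254, 6675/508]
step 1: P̄ = F·P·Fᵀ + Q = [81587/508 11511/254 -79911/508; 11511/254 6850/127 -10833/254; -79911/508 -10833/254 83195/508]
step 1: y = z − H·x̄ = [19061/254]
step 1: S = H·P̄·Hᵀ + R = [730867/127]
step 1: K = P̄·Hᵀ·S⁻¹ = [242247/1461734; 33516/730867; -244659/1461734]
step 1: x' = x̄ + K·y = [-153085/1461734, 846521/1461734, 846819/1461734]
step 1: P' = (I − K·H)·P̄ = [1861490/730867 2313855/1461734 1699992/730867; 2313855/1461734 30575722/730867 2224479/1461734; 1699992/730867 2224479/1461734 1863098/730867]
step 2: x̄ = F·x = [2540159/1461734, 846968/730867, -540351/1461734]
step 2: P̄ = F·P·Fᵀ + Q = [44669673/730867 -36569789/1461734 -41914024/730867; -36569789/1461734 43593635/730867 40167547/1461734; -41914024/730867 40167547/1461734 46303727/730867]
step 2: y = z − H·x̄ = [-6082499/730867]
step 2: S = H·P̄·Hᵀ + R = [1576136500/730867]
step 2: K = P̄·Hᵀ·S⁻¹ = [259751091/1576136500; -28776501/394034125; -264653253/1576136500]
step 2: x' = x̄ + K·y = [577236223/1576136500, 696114797/394034125, 1619883891/1576136500]
step 2: P' = (I − K·H)·P̄ = [4015604457/1576136500 738452071/788068250 3669269669/1576136500; 738452071/788068250 18970663313/394034125 815189407/788068250; 3669269669/1576136500 815189407/788068250 4022140673/1576136500]

step 0: x' = [-1717/508, -3241/508, -1565/508], P' = [6083/508 8623/508 5959/508; 8623/508 21831/508 8499/508; 5959/508 8499/508 6059/508]
step 1: x' = [-153085/1461734, 846521/1461734, 846819/1461734], P' = [1861490/730867 2313855/1461734 1699992/730867; 2313855/1461734 30575722/730867 2224479/1461734; 1699992/730867 2224479/1461734 1863098/730867]
step 2: x' = [577236223/1576136500, 696114797/394034125, 1619883891/1576136500], P' = [4015604457/1576136500 738452071/788068250 3669269669/1576136500; 738452071/788068250 18970663313/394034125 815189407/788068250; 3669269669/1576136500 815189407/788068250 4022140673/1576136500]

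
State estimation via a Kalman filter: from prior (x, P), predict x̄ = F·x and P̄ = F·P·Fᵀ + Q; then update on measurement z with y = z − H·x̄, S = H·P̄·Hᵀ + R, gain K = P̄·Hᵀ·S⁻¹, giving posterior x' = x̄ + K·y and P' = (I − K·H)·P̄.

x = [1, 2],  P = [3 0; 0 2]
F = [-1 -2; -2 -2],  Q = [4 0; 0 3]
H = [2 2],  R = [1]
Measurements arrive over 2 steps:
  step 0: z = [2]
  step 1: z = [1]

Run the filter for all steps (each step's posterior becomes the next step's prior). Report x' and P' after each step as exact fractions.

step 0: x' = [67/265, 186/265], P' = [611/265 -582/265; -582/265 619/265]
step 1: x' = [713/895, -1012/2685], P' = [2017/895 -1882/895; -1882/895 5899/2685]

step 0: x̄ = F·x = [-5, -6]
step 0: P̄ = F·P·Fᵀ + Q = [15 14; 14 23]
step 0: y = z − H·x̄ = [24]
step 0: S = H·P̄·Hᵀ + R = [265]
step 0: K = P̄·Hᵀ·S⁻¹ = [58/265; 74/265]
step 0: x' = x̄ + K·y = [67/265, 186/265]
step 0: P' = (I − K·H)·P̄ = [611/265 -582/265; -582/265 619/265]
step 1: x̄ = F·x = [-439/265, -506/265]
step 1: P̄ = F·P·Fᵀ + Q = [1819/265 206/265; 206/265 1059/265]
step 1: y = z − H·x̄ = [431/53]
step 1: S = H·P̄·Hᵀ + R = [2685/53]
step 1: K = P̄·Hᵀ·S⁻¹ = [54/179; 506/2685]
step 1: x' = x̄ + K·y = [713/895, -1012/2685]
step 1: P' = (I − K·H)·P̄ = [2017/895 -1882/895; -1882/895 5899/2685]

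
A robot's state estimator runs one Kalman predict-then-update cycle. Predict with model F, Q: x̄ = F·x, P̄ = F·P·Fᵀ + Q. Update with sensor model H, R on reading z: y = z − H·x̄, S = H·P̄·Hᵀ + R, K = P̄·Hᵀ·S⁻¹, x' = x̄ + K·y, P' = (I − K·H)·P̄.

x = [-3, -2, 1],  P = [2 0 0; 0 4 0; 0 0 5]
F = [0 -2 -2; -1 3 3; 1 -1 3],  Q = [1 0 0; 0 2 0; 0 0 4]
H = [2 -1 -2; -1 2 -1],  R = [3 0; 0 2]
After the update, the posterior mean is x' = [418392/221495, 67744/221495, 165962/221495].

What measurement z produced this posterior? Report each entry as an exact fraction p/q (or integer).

z = [2, -2]

x̄ = F·x = [2, 0, 2]
P̄ = F·P·Fᵀ + Q = [37 -54 -22; -54 85 31; -22 31 55]
S = H·P̄·Hᵀ + R = [972 -497; -497 482]
K = P̄·Hᵀ·S⁻¹ = [21773/221495 -34072/221495; -26989/221495 60861/221495; -74757/221495 -63757/221495]
x' − x̄ = [-24598/221495, 67744/221495, -277028/221495] = K·y
y = (KᵀK)⁻¹·Kᵀ·(x' − x̄) = [2, 2]
z = y + H·x̄ = [2, 2] + [0, -4] = [2, -2]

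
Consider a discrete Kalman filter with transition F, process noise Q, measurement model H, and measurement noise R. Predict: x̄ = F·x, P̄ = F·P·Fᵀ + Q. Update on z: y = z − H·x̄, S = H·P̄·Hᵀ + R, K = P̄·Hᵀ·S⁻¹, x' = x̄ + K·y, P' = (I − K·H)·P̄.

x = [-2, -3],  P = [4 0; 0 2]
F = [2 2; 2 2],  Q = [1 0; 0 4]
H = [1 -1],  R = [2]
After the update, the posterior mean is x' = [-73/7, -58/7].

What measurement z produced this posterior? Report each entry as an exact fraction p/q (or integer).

x̄ = F·x = [-10, -10]
P̄ = F·P·Fᵀ + Q = [25 24; 24 28]
S = H·P̄·Hᵀ + R = [7]
K = P̄·Hᵀ·S⁻¹ = [1/7; -4/7]
x' − x̄ = [-3/7, 12/7] = K·y
y = (KᵀK)⁻¹·Kᵀ·(x' − x̄) = [-3]
z = y + H·x̄ = [-3] + [0] = [-3]

z = [-3]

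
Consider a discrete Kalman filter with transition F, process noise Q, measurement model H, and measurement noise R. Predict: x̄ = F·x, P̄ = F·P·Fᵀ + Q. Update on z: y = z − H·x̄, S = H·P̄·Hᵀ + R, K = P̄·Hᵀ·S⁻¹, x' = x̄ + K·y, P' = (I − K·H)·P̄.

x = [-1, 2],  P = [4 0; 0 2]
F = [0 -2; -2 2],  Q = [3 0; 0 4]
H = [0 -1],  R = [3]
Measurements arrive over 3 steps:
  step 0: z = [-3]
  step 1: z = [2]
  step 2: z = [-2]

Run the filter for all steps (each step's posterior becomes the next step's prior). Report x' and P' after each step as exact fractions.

step 0: x̄ = F·x = [-4, 6]
step 0: P̄ = F·P·Fᵀ + Q = [11 -8; -8 28]
step 0: y = z − H·x̄ = [3]
step 0: S = H·P̄·Hᵀ + R = [31]
step 0: K = P̄·Hᵀ·S⁻¹ = [8/31; -28/31]
step 0: x' = x̄ + K·y = [-100/31, 102/31]
step 0: P' = (I − K·H)·P̄ = [277/31 -24/31; -24/31 84/31]
step 1: x̄ = F·x = [-204/31, 404/31]
step 1: P̄ = F·P·Fᵀ + Q = [429/31 -432/31; -432/31 1760/31]
step 1: y = z − H·x̄ = [466/31]
step 1: S = H·P̄·Hᵀ + R = [1853/31]
step 1: K = P̄·Hᵀ·S⁻¹ = [432/1853; -1760/1853]
step 1: x' = x̄ + K·y = [-5700/1853, -2308/1853]
step 1: P' = (I − K·H)·P̄ = [19623/1853 -1296/1853; -1296/1853 5280/1853]
step 2: x̄ = F·x = [4616/1853, 6784/1853]
step 2: P̄ = F·P·Fᵀ + Q = [26679/1853 -26304/1853; -26304/1853 117392/1853]
step 2: y = z − H·x̄ = [3078/1853]
step 2: S = H·P̄·Hᵀ + R = [122951/1853]
step 2: K = P̄·Hᵀ·S⁻¹ = [26304/122951; -117392/122951]
step 2: x' = x̄ + K·y = [349976/122951, 255136/122951]
step 2: P' = (I − K·H)·P̄ = [1396821/122951 -78912/122951; -78912/122951 352176/122951]

step 0: x' = [-100/31, 102/31], P' = [277/31 -24/31; -24/31 84/31]
step 1: x' = [-5700/1853, -2308/1853], P' = [19623/1853 -1296/1853; -1296/1853 5280/1853]
step 2: x' = [349976/122951, 255136/122951], P' = [1396821/122951 -78912/122951; -78912/122951 352176/122951]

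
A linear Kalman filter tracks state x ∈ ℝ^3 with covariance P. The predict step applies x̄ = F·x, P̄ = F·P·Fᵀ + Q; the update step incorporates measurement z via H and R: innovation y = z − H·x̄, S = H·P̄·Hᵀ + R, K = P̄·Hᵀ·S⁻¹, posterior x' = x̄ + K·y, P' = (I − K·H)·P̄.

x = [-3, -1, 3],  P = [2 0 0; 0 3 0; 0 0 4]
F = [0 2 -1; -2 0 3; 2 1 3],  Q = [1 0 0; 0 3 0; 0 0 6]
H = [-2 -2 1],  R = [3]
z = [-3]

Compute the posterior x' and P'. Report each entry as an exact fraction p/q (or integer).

x' = [-55/8, 645/64, 391/128]
P' = [15 -69/4 -39/8; -69/4 1063/32 1981/64; -39/8 1981/64 6703/128]

x̄ = F·x = [-5, 15, 2]
P̄ = F·P·Fᵀ + Q = [17 -12 -6; -12 47 28; -6 28 53]
y = z − H·x̄ = [15]
S = H·P̄·Hᵀ + R = [128]
K = P̄·Hᵀ·S⁻¹ = [-1/8; -21/64; 9/128]
x' = x̄ + K·y = [-55/8, 645/64, 391/128]
P' = (I − K·H)·P̄ = [15 -69/4 -39/8; -69/4 1063/32 1981/64; -39/8 1981/64 6703/128]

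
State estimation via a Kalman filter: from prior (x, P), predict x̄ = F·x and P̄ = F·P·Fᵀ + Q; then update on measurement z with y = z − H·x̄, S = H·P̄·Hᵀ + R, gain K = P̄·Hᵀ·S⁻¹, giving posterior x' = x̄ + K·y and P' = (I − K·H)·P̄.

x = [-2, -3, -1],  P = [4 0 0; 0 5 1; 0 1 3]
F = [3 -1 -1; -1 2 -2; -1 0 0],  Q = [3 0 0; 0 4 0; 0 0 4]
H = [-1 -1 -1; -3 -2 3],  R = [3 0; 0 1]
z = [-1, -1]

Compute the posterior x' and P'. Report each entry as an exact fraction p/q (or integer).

x' = [35286/16583, -29350/16583, 10338/16583]
P' = [190011/16583 -231752/16583 34016/16583; -231752/16583 299232/16583 -31636/16583; 34016/16583 -31636/16583 13688/16583]

x̄ = F·x = [-2, -2, 2]
P̄ = F·P·Fᵀ + Q = [49 -16 -12; -16 32 4; -12 4 8]
y = z − H·x̄ = [-3, -17]
S = H·P̄·Hᵀ + R = [44 103; 103 618]
K = P̄·Hᵀ·S⁻¹ = [25/161 -4481/16583; -116/161 1884/16583; -52/161 2288/16583]
x' = x̄ + K·y = [35286/16583, -29350/16583, 10338/16583]
P' = (I − K·H)·P̄ = [190011/16583 -231752/16583 34016/16583; -231752/16583 299232/16583 -31636/16583; 34016/16583 -31636/16583 13688/16583]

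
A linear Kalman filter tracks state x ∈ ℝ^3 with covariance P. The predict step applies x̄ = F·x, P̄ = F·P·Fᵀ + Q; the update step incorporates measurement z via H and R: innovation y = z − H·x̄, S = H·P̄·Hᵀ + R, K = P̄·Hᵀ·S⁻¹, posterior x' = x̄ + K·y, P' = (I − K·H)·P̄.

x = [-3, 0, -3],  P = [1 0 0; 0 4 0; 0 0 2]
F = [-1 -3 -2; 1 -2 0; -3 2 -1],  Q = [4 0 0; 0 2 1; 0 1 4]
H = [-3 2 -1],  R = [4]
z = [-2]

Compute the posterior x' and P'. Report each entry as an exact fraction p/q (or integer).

x̄ = F·x = [9, -3, 12]
P̄ = F·P·Fᵀ + Q = [49 23 -17; 23 19 -18; -17 -18 31]
y = z − H·x̄ = [43]
S = H·P̄·Hᵀ + R = [246]
K = P̄·Hᵀ·S⁻¹ = [-14/41; -13/246; -8/123]
x' = x̄ + K·y = [-233/41, -1297/246, 1132/123]
P' = (I − K·H)·P̄ = [833/41 761/41 -921/41; 761/41 4505/246 -2318/123; -921/41 -2318/123 3685/123]

x' = [-233/41, -1297/246, 1132/123]
P' = [833/41 761/41 -921/41; 761/41 4505/246 -2318/123; -921/41 -2318/123 3685/123]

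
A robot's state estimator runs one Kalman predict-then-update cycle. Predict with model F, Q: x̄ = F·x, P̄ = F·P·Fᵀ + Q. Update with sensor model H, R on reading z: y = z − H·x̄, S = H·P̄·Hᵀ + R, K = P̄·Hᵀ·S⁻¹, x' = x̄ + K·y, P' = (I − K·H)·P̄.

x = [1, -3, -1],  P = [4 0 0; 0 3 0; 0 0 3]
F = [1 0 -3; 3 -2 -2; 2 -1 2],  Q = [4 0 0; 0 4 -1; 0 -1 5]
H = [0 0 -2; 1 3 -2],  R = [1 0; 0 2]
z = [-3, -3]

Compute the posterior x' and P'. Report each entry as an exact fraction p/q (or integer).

x' = [-220316/108241, 78325/108241, 164575/108241]
P' = [790210/108241 -252370/108241 -3235/108241; -252370/108241 116348/108241 18969/108241; -3235/108241 18969/108241 26867/108241]

x̄ = F·x = [4, 11, 3]
P̄ = F·P·Fᵀ + Q = [35 30 -10; 30 64 17; -10 17 36]
y = z − H·x̄ = [3, -34]
S = H·P̄·Hᵀ + R = [145 62; 62 773]
K = P̄·Hᵀ·S⁻¹ = [6470/108241 19785/108241; -37938/108241 29368/108241; -53734/108241 -31/108241]
x' = x̄ + K·y = [-220316/108241, 78325/108241, 164575/108241]
P' = (I − K·H)·P̄ = [790210/108241 -252370/108241 -3235/108241; -252370/108241 116348/108241 18969/108241; -3235/108241 18969/108241 26867/108241]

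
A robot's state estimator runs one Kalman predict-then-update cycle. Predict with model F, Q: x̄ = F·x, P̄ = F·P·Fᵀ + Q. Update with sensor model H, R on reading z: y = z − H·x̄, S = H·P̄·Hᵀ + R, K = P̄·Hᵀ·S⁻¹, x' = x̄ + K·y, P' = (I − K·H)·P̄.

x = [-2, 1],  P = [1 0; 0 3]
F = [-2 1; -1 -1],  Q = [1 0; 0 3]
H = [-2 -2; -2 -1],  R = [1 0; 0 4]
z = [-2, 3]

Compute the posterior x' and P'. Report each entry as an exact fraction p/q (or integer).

x' = [-415/467, 797/467]
P' = [967/467 -994/467; -994/467 1128/467]

x̄ = F·x = [5, 1]
P̄ = F·P·Fᵀ + Q = [8 -1; -1 7]
y = z − H·x̄ = [10, 14]
S = H·P̄·Hᵀ + R = [53 40; 40 39]
K = P̄·Hᵀ·S⁻¹ = [54/467 -235/467; -268/467 215/467]
x' = x̄ + K·y = [-415/467, 797/467]
P' = (I − K·H)·P̄ = [967/467 -994/467; -994/467 1128/467]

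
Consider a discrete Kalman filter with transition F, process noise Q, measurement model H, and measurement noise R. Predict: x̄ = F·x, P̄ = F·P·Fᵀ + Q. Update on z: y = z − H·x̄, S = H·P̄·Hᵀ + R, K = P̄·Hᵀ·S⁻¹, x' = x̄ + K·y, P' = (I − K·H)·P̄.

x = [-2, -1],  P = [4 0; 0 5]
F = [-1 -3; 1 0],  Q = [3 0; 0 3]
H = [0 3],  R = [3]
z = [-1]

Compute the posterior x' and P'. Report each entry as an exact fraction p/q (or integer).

x̄ = F·x = [5, -2]
P̄ = F·P·Fᵀ + Q = [52 -4; -4 7]
y = z − H·x̄ = [5]
S = H·P̄·Hᵀ + R = [66]
K = P̄·Hᵀ·S⁻¹ = [-2/11; 7/22]
x' = x̄ + K·y = [45/11, -9/22]
P' = (I − K·H)·P̄ = [548/11 -2/11; -2/11 7/22]

x' = [45/11, -9/22]
P' = [548/11 -2/11; -2/11 7/22]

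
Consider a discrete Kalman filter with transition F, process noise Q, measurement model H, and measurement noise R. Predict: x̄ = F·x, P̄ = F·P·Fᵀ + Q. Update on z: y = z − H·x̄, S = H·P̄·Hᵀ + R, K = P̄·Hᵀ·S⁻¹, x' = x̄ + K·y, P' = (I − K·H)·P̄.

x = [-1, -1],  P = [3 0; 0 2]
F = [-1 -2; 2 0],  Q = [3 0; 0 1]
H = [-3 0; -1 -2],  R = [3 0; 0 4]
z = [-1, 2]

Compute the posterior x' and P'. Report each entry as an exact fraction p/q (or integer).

x̄ = F·x = [3, -2]
P̄ = F·P·Fᵀ + Q = [14 -6; -6 13]
y = z − H·x̄ = [8, 1]
S = H·P̄·Hᵀ + R = [129 6; 6 46]
K = P̄·Hᵀ·S⁻¹ = [-320/983 -1/983; 158/983 -448/983]
x' = x̄ + K·y = [388/983, -1150/983]
P' = (I − K·H)·P̄ = [320/983 -158/983; -158/983 975/983]

x' = [388/983, -1150/983]
P' = [320/983 -158/983; -158/983 975/983]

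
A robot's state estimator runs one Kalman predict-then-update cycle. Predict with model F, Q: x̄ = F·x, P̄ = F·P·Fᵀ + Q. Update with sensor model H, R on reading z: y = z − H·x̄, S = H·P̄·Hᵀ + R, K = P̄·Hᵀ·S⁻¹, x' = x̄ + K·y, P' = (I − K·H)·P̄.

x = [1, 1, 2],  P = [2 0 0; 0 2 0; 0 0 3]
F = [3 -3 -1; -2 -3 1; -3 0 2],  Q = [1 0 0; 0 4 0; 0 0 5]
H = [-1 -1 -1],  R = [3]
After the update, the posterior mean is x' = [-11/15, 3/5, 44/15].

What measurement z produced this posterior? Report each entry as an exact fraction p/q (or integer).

z = [-3]

x̄ = F·x = [-2, -3, 1]
P̄ = F·P·Fᵀ + Q = [40 3 -24; 3 33 18; -24 18 35]
S = H·P̄·Hᵀ + R = [105]
K = P̄·Hᵀ·S⁻¹ = [-19/105; -18/35; -29/105]
x' − x̄ = [19/15, 18/5, 29/15] = K·y
y = (KᵀK)⁻¹·Kᵀ·(x' − x̄) = [-7]
z = y + H·x̄ = [-7] + [4] = [-3]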